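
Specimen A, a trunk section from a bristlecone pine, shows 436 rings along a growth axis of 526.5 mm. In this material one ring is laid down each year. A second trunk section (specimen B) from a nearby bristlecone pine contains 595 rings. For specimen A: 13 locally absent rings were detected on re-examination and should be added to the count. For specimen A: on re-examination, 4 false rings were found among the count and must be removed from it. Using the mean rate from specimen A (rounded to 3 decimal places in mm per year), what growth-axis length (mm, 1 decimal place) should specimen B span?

Specimen A: correcting the raw count gives 436 − 4 + 13 = 445 true rings.
A: Extension rate ≈ 526.5 / 445 = 1.183 mm/year.
For B, 1.183 mm/year × 595 years = 703.9 mm.

703.9 mm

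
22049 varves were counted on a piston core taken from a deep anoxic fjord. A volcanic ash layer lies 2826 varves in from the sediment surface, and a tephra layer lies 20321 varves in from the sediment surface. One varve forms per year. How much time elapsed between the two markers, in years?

20321 − 2826 = 17495 varves lie between the two events.
At one varve per year, 17495 years elapsed between them.

17495 yr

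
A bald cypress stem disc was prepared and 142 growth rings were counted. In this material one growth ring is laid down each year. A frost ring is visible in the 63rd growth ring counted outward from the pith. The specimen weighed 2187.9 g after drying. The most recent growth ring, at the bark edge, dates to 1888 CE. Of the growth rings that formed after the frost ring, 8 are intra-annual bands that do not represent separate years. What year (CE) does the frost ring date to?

1817 CE

The frost ring sits at growth ring 63 from the pith, so 142 − 63 = 79 growth rings formed after it.
Excluding 8 false growth rings: 79 − 8 = 71.
The growth ring at the bark edge is 1888 CE, so the frost ring dates to 1888 − 71 = 1817 CE.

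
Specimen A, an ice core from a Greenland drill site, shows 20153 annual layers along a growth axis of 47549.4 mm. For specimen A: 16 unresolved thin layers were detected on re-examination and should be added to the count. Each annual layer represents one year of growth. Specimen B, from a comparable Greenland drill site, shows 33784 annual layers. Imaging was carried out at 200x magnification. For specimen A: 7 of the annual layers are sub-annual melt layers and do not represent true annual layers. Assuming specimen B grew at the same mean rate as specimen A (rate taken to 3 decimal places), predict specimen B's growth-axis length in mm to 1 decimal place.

79662.7 mm

Specimen A: correcting the raw count gives 20153 − 7 + 16 = 20162 true annual layers.
A: 47549.4 mm over 20162 years gives 47549.4 / 20162 ≈ 2.358 mm per year.
For B, 2.358 mm/year × 33784 years = 79662.7 mm.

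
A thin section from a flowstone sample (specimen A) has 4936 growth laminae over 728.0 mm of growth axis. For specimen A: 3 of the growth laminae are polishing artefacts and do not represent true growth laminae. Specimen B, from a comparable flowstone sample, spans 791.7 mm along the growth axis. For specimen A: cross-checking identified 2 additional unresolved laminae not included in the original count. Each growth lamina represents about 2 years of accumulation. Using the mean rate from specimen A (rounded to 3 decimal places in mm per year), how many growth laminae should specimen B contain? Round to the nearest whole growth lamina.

5349 growth laminae

Specimen A: adjusted count: 4936 − 3 + 2 = 4935 growth laminae.
Specimen A: 4935 growth laminae at 2 years each span 4935 × 2 = 9870 years.
A: 728.0 mm over 9870 years gives 728.0 / 9870 ≈ 0.074 mm per year.
For B, 791.7 / 0.074 = 10698.65 years; at 2 years per growth lamina that is 10698.65 / 2 ≈ 5349 growth laminae.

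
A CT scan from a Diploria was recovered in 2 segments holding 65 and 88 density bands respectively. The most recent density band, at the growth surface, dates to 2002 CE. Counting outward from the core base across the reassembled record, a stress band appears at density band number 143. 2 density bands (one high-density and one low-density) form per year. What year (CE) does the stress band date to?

1997 CE

Total density bands = 65 + 88 = 153.
Between density band 143 and the growth surface there are 153 − 143 = 10 density bands.
10 density bands at 2 per year is 10 / 2 = 5 years.
2002 − 5 = 1997 CE.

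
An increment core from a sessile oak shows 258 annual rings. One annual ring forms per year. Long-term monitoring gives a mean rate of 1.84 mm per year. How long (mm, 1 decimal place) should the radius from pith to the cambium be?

474.7 mm

The record spans 258 years at 1.84 mm per year.
258 years at 1.84 mm/year gives 1.84 × 258 = 474.7 mm.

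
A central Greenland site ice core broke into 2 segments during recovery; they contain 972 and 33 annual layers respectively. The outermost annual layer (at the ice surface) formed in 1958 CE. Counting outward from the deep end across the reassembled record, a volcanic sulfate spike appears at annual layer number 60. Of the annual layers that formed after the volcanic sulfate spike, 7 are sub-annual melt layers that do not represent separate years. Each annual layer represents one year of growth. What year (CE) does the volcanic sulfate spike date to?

Total annual layers = 972 + 33 = 1005.
The volcanic sulfate spike sits at annual layer 60 from the deep end, so 1005 − 60 = 945 annual layers formed after it.
Excluding 7 false annual layers: 945 − 7 = 938.
Counting back 938 years from 1958 CE places the volcanic sulfate spike in 1958 − 938 = 1020 CE.

1020 CE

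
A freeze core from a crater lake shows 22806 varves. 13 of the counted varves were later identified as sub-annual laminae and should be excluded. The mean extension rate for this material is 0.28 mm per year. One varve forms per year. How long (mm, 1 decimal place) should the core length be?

6382.0 mm

After corrections the count is 22806 − 13 = 22793 varves.
22793 years at 0.28 mm/year gives 0.28 × 22793 = 6382.0 mm.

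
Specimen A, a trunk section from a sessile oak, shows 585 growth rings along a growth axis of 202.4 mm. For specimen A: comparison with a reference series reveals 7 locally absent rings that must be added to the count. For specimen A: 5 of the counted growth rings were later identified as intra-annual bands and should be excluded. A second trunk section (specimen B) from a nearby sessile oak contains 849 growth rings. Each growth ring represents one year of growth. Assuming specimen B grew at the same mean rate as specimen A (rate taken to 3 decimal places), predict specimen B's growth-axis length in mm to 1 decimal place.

Specimen A: true growth ring count = 585 − 5 + 7 = 587.
A: 202.4 mm over 587 years gives 202.4 / 587 ≈ 0.345 mm/year.
B's length ≈ 0.345 × 849 = 292.9 mm.

292.9 mm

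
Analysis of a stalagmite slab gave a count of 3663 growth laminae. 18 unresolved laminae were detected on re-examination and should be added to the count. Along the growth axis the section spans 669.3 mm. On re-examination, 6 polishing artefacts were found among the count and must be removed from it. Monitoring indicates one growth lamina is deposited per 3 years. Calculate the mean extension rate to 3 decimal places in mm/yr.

0.061 mm/yr

Correcting the raw count gives 3663 − 6 + 18 = 3675 true growth laminae.
3675 growth laminae at 3 years each span 3675 × 3 = 11025 years.
669.3 mm over 11025 years gives 669.3 / 11025 ≈ 0.061 mm/yr.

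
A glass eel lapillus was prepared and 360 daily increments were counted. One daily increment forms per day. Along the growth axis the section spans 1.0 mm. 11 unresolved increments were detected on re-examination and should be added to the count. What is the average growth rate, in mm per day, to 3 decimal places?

Adjusted count: 360 + 11 = 371 daily increments.
Extension rate ≈ 1.0 / 371 = 0.003 mm per day.

0.003 mm per day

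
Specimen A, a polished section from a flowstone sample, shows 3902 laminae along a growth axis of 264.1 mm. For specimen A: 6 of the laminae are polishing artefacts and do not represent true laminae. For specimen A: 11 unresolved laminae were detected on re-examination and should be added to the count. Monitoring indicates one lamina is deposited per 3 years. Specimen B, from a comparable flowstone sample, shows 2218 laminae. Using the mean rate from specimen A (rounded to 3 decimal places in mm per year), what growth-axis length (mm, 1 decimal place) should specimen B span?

153.0 mm

Specimen A: after corrections the count is 3902 − 6 + 11 = 3907 laminae.
Specimen A: at 3 years per lamina, 3907 × 3 = 11721 years.
A: Extension rate ≈ 264.1 / 11721 = 0.023 mm per year.
Specimen B: 2218 laminae at 3 years each span 2218 × 3 = 6654 years. B's length ≈ 0.023 × 6654 = 153.0 mm.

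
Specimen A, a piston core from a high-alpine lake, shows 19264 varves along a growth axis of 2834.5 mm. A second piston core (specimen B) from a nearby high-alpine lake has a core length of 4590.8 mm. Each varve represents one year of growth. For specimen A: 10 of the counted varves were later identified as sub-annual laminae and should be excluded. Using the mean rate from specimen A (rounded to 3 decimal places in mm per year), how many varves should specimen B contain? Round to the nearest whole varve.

31230 varves

Specimen A: true varve count = 19264 − 10 = 19254.
A: Mean rate = 2834.5 mm / 19254 years ≈ 0.147 mm per year.
Specimen B: 4590.8 mm / 0.147 mm per year = 31229.93 years ≈ 31230 varves.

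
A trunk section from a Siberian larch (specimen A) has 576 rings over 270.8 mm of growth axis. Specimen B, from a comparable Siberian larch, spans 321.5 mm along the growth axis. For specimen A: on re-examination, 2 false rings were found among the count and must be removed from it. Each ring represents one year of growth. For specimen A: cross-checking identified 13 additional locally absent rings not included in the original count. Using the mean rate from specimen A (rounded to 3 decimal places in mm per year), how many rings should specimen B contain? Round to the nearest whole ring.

697 rings

Specimen A: adjusted count: 576 − 2 + 13 = 587 rings.
A: 270.8 mm over 587 years gives 270.8 / 587 ≈ 0.461 mm/yr.
B spans 321.5 / 0.461 = 697.40 years ≈ 697 rings.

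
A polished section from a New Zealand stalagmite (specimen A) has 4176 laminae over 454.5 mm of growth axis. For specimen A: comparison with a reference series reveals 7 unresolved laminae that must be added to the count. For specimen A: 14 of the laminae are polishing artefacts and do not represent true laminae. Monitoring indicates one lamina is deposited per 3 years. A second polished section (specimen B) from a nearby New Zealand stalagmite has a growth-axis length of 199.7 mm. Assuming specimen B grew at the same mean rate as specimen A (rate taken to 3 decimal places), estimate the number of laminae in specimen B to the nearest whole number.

Specimen A: adjusted count: 4176 − 14 + 7 = 4169 laminae.
Specimen A: multiplying by 3 years per lamina: 4169 × 3 = 12507 years.
A: Extension rate ≈ 454.5 / 12507 = 0.036 mm per year.
Specimen B: 199.7 mm / 0.036 mm per year = 5547.22 years; at 3 years per lamina that is 5547.22 / 3 ≈ 1849 laminae.

1849 laminae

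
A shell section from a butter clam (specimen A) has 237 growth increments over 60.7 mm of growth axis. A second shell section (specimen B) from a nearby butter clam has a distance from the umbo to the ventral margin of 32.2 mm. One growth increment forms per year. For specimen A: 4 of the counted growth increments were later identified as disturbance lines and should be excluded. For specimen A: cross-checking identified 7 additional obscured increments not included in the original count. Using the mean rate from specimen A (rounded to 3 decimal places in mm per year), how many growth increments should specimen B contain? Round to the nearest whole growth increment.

127 growth increments

Specimen A: correcting the raw count gives 237 − 4 + 7 = 240 true growth increments.
A: Mean rate = 60.7 mm / 240 years ≈ 0.253 mm/year.
For B, 32.2 / 0.253 = 127.27 years ≈ 127 growth increments.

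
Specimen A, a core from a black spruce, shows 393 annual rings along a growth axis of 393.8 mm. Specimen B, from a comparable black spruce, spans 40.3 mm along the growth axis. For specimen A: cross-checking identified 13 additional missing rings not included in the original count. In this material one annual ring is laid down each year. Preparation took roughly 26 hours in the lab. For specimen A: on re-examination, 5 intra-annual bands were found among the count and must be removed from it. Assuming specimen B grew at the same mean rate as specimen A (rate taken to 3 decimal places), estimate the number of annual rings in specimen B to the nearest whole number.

41 annual rings

Specimen A: adjusted count: 393 − 5 + 13 = 401 annual rings.
A: Mean rate = 393.8 mm / 401 years ≈ 0.982 mm per year.
Specimen B: 40.3 mm / 0.982 mm per year = 41.04 years ≈ 41 annual rings.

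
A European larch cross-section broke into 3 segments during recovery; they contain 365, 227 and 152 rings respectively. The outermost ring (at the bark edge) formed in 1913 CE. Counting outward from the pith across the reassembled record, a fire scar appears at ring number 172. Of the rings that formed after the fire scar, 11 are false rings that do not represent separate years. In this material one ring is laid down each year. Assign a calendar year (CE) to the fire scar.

1352 CE

Total rings = 365 + 227 + 152 = 744.
The fire scar sits at ring 172 from the pith, so 744 − 172 = 572 rings formed after it.
572 − 11 false = 561 true rings after the fire scar.
Counting back 561 years from 1913 CE places the fire scar in 1913 − 561 = 1352 CE.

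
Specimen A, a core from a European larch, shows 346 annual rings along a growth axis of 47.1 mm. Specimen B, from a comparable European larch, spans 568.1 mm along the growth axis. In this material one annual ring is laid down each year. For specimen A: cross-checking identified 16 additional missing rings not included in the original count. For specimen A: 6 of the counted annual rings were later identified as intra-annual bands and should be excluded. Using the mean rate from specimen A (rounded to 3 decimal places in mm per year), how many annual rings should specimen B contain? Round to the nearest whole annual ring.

4304 annual rings

Specimen A: correcting the raw count gives 346 − 6 + 16 = 356 true annual rings.
A: 47.1 mm over 356 years gives 47.1 / 356 ≈ 0.132 mm/year.
B spans 568.1 / 0.132 = 4303.79 years ≈ 4304 annual rings.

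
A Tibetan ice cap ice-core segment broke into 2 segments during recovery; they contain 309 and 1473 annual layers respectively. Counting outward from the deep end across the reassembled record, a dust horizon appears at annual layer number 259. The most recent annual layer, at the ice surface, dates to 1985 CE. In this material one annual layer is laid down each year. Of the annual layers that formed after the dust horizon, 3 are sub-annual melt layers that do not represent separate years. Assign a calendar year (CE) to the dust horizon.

465 CE

Total annual layers = 309 + 1473 = 1782.
Between annual layer 259 and the ice surface there are 1782 − 259 = 1523 annual layers.
Removing the 3 false annual layers leaves 1523 − 3 = 1520 true annual layers beyond the dust horizon.
1985 − 1520 = 465 CE.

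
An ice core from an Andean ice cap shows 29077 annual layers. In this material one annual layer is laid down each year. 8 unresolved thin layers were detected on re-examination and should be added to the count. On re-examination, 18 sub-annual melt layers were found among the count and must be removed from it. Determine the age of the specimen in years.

Correcting the raw count gives 29077 − 18 + 8 = 29067 true annual layers.
At one annual layer per year, that is 29067 years.

29067 years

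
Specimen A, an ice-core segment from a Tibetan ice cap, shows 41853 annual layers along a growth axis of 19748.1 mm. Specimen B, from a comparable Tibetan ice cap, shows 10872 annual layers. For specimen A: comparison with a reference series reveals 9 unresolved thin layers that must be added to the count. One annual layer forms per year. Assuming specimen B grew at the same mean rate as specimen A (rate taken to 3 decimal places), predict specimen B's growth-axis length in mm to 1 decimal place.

5131.6 mm

Specimen A: after corrections the count is 41853 + 9 = 41862 annual layers.
A: Extension rate ≈ 19748.1 / 41862 = 0.472 mm/year.
Length of B = 0.472 × 10872 = 5131.6 mm.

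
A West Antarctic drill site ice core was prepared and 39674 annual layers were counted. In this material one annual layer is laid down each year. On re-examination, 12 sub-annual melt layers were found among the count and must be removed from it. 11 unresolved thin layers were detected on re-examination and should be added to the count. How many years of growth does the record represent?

Adjusted count: 39674 − 12 + 11 = 39673 annual layers.
With a one-to-one annual layer periodicity this is 39673 years.

39673 years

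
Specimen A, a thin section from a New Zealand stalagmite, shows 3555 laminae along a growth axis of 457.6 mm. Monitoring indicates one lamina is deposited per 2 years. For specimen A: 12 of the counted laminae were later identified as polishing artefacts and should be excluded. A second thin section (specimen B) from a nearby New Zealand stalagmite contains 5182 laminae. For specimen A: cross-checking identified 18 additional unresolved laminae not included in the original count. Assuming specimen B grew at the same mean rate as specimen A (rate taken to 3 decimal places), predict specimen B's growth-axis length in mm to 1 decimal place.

663.3 mm

Specimen A: after corrections the count is 3555 − 12 + 18 = 3561 laminae.
Specimen A: at 2 years per lamina, 3561 × 2 = 7122 years.
A: 457.6 mm over 7122 years gives 457.6 / 7122 ≈ 0.064 mm/yr.
Specimen B: at 2 years per lamina, 5182 × 2 = 10364 years. Length of B = 0.064 × 10364 = 663.3 mm.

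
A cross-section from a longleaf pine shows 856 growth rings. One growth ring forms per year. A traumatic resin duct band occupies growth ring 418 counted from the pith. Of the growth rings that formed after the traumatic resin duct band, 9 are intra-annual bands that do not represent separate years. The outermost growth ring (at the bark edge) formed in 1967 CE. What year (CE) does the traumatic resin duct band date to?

1538 CE

Between growth ring 418 and the bark edge there are 856 − 418 = 438 growth rings.
Excluding 9 false growth rings: 438 − 9 = 429.
Counting back 429 years from 1967 CE places the traumatic resin duct band in 1967 − 429 = 1538 CE.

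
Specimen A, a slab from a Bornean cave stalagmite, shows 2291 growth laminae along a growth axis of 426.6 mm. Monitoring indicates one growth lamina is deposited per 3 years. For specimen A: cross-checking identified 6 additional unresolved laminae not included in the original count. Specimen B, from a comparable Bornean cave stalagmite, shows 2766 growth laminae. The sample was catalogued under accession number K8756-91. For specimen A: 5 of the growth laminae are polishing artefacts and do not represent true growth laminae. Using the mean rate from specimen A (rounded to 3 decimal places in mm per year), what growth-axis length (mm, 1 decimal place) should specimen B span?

Specimen A: true growth lamina count = 2291 − 5 + 6 = 2292.
Specimen A: multiplying by 3 years per growth lamina: 2292 × 3 = 6876 years.
A: Extension rate ≈ 426.6 / 6876 = 0.062 mm per year.
Specimen B: multiplying by 3 years per growth lamina: 2766 × 3 = 8298 years. For B, 0.062 mm/year × 8298 years = 514.5 mm.

514.5 mm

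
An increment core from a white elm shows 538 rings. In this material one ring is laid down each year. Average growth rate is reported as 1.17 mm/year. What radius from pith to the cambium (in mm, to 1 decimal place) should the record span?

629.5 mm

The record spans 538 years at 1.17 mm per year.
Length ≈ 1.17 × 538 = 629.5 mm.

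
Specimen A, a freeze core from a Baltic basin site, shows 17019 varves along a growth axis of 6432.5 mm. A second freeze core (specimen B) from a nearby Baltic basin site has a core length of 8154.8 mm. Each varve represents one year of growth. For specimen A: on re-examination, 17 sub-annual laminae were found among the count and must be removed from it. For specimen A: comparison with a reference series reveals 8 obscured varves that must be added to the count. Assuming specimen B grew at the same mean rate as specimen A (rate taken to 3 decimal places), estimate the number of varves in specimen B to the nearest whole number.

21574 varves

Specimen A: after corrections the count is 17019 − 17 + 8 = 17010 varves.
A: Mean rate = 6432.5 mm / 17010 years ≈ 0.378 mm/year.
Specimen B: 8154.8 mm / 0.378 mm per year = 21573.54 years ≈ 21574 varves.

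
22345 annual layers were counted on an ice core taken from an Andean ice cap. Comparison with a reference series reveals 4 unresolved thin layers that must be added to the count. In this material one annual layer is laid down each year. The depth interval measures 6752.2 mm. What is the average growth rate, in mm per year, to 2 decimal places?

After corrections the count is 22345 + 4 = 22349 annual layers.
Extension rate ≈ 6752.2 / 22349 = 0.30 mm per year.

0.30 mm per year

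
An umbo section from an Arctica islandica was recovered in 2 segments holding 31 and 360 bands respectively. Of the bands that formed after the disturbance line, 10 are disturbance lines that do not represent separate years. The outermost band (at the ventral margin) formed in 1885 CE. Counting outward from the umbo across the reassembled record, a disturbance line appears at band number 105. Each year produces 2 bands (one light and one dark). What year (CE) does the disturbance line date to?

1747 CE

Total bands = 31 + 360 = 391.
Between band 105 and the ventral margin there are 391 − 105 = 286 bands.
Excluding 10 false bands: 286 − 10 = 276.
276 bands at 2 per year is 276 / 2 = 138 years.
The band at the ventral margin is 1885 CE, so the disturbance line dates to 1885 − 138 = 1747 CE.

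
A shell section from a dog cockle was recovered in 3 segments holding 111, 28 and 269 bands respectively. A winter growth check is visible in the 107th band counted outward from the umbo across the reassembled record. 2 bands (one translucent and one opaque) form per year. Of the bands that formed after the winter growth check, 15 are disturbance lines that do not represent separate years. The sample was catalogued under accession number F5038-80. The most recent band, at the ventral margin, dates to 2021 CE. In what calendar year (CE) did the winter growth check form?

1878 CE

Total bands = 111 + 28 + 269 = 408.
The winter growth check sits at band 107 from the umbo, so 408 − 107 = 301 bands formed after it.
Removing the 15 false bands leaves 301 − 15 = 286 true bands beyond the winter growth check.
Dividing by 2 bands per year: 286 / 2 = 143 years.
2021 − 143 = 1878 CE.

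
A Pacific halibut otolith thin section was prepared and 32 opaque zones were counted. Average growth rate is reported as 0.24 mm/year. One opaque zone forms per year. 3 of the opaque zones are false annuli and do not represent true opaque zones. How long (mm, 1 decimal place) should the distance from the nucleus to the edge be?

Correcting the raw count gives 32 − 3 = 29 true opaque zones.
Length ≈ 0.24 × 29 = 7.0 mm.

7.0 mm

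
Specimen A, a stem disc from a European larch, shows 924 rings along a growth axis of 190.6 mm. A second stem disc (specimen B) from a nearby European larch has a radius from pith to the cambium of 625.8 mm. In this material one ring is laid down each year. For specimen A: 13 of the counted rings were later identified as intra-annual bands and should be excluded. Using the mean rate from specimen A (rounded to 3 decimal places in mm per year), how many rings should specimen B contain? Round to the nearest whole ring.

2994 rings

Specimen A: true ring count = 924 − 13 = 911.
A: Mean rate = 190.6 mm / 911 years ≈ 0.209 mm/yr.
B spans 625.8 / 0.209 = 2994.26 years ≈ 2994 rings.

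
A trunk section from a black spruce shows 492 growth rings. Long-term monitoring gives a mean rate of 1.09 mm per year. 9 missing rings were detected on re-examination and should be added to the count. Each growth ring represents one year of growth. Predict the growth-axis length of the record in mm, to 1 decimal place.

Correcting the raw count gives 492 + 9 = 501 true growth rings.
501 years at 1.09 mm/year gives 1.09 × 501 = 546.1 mm.

546.1 mm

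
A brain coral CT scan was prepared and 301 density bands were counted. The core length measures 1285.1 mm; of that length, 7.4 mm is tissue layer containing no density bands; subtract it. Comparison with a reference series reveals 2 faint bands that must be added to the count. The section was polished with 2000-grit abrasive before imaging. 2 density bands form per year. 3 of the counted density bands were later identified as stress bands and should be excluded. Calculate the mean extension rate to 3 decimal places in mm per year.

8.518 mm per year

True density band count = 301 − 3 + 2 = 300.
With 2 density bands per year, 300 / 2 = 150 years.
Removing the 7.4 mm offcut leaves 1285.1 − 7.4 = 1277.7 mm.
Extension rate ≈ 1277.7 / 150 = 8.518 mm per year.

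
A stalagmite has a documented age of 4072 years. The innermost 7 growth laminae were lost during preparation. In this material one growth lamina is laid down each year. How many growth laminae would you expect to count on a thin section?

4065 growth laminae

At one growth lamina per year, 4072 years correspond to 4072 growth laminae.
4072 − 7 missed = 4065 growth laminae expected in the prepared section.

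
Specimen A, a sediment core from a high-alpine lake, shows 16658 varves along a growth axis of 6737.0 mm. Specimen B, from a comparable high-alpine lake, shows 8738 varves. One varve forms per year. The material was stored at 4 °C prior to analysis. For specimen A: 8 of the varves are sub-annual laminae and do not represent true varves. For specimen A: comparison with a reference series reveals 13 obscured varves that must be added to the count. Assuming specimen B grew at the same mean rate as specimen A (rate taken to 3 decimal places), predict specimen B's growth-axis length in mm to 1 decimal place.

3530.2 mm

Specimen A: after corrections the count is 16658 − 8 + 13 = 16663 varves.
A: Extension rate ≈ 6737.0 / 16663 = 0.404 mm per year.
For B, 0.404 mm/year × 8738 years = 3530.2 mm.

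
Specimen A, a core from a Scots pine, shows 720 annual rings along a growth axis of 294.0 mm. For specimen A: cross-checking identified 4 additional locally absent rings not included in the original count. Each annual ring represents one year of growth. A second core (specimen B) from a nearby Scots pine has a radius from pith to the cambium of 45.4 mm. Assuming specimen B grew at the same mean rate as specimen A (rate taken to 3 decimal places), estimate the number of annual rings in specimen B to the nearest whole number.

Specimen A: adjusted count: 720 + 4 = 724 annual rings.
A: 294.0 mm over 724 years gives 294.0 / 724 ≈ 0.406 mm/yr.
B spans 45.4 / 0.406 = 111.82 years ≈ 112 annual rings.

112 annual rings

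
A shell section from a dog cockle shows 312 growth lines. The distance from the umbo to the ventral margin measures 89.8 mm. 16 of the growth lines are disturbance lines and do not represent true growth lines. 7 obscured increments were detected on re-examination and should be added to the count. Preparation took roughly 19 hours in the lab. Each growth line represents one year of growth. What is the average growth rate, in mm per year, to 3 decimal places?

0.296 mm per year

True growth line count = 312 − 16 + 7 = 303.
Extension rate ≈ 89.8 / 303 = 0.296 mm per year.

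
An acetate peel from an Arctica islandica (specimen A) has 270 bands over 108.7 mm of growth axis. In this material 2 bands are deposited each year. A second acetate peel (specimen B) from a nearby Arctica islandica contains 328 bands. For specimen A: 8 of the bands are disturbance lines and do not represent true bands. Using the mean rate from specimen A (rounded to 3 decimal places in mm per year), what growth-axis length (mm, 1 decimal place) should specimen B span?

Specimen A: correcting the raw count gives 270 − 8 = 262 true bands.
Specimen A: 262 bands at 2 per year is 262 / 2 = 131 years.
A: Extension rate ≈ 108.7 / 131 = 0.830 mm per year.
Specimen B: dividing by 2 bands per year: 328 / 2 = 164 years. B's length ≈ 0.830 × 164 = 136.1 mm.

136.1 mm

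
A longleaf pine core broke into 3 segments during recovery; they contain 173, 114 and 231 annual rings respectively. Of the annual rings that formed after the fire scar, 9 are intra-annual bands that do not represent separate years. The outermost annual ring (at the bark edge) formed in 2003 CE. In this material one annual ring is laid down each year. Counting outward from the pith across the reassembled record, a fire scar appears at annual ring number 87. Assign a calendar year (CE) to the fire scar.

Total annual rings = 173 + 114 + 231 = 518.
518 − 87 = 431 annual rings lie beyond the fire scar toward the bark edge.
Excluding 9 false annual rings: 431 − 9 = 422.
Counting back 422 years from 2003 CE places the fire scar in 2003 − 422 = 1581 CE.

1581 CE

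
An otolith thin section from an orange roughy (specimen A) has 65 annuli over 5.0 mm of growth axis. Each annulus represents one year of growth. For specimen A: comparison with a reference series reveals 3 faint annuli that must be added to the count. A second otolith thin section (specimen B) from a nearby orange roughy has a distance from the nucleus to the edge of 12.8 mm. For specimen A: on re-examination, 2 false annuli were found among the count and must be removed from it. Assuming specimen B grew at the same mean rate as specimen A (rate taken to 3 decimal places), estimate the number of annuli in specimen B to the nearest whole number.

168 annuli

Specimen A: adjusted count: 65 − 2 + 3 = 66 annuli.
A: Mean rate = 5.0 mm / 66 years ≈ 0.076 mm per year.
For B, 12.8 / 0.076 = 168.42 years ≈ 168 annuli.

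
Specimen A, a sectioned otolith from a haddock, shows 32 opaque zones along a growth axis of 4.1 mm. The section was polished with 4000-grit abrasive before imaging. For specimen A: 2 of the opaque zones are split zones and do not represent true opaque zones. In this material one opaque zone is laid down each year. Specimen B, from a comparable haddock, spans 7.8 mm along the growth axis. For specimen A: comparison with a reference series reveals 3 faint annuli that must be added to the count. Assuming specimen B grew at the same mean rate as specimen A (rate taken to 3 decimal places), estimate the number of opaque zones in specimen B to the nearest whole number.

63 opaque zones

Specimen A: after corrections the count is 32 − 2 + 3 = 33 opaque zones.
A: Extension rate ≈ 4.1 / 33 = 0.124 mm per year.
Specimen B: 7.8 mm / 0.124 mm per year = 62.90 years ≈ 63 opaque zones.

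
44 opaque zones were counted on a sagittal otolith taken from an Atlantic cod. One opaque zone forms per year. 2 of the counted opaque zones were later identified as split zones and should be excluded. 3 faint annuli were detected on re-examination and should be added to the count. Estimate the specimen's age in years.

After corrections the count is 44 − 2 + 3 = 45 opaque zones.
One opaque zone per year makes the duration 45 years.

45 years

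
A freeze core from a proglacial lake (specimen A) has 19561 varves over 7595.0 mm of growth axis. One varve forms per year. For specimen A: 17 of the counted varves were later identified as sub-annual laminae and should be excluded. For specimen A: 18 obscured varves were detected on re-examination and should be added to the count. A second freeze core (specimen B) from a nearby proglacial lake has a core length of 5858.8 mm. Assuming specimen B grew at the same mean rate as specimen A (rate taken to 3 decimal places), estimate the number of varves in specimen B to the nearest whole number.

Specimen A: adjusted count: 19561 − 17 + 18 = 19562 varves.
A: Extension rate ≈ 7595.0 / 19562 = 0.388 mm/year.
Specimen B: 5858.8 mm / 0.388 mm per year = 15100.00 years ≈ 15100 varves.

15100 varves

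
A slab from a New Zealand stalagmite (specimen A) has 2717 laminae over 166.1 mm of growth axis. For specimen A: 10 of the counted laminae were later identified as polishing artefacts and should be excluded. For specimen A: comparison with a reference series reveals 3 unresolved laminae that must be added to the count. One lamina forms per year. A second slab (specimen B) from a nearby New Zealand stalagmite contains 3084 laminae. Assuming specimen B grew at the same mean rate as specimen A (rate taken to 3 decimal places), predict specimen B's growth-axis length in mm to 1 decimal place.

Specimen A: correcting the raw count gives 2717 − 10 + 3 = 2710 true laminae.
A: Extension rate ≈ 166.1 / 2710 = 0.061 mm/yr.
For B, 0.061 mm/year × 3084 years = 188.1 mm.

188.1 mm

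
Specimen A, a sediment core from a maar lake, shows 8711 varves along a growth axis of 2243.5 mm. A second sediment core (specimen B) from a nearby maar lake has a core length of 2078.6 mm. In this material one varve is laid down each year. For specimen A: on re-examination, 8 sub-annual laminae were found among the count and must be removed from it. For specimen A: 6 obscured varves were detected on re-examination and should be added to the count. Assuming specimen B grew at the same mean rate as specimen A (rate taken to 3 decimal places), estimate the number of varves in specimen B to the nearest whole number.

8057 varves

Specimen A: correcting the raw count gives 8711 − 8 + 6 = 8709 true varves.
A: 2243.5 mm over 8709 years gives 2243.5 / 8709 ≈ 0.258 mm/yr.
B spans 2078.6 / 0.258 = 8056.59 years ≈ 8057 varves.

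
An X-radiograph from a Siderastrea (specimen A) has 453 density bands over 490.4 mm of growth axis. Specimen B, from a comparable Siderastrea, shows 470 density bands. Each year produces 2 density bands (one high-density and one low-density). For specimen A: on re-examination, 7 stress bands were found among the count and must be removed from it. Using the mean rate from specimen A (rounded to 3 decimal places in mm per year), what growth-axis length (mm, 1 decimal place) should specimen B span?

516.8 mm

Specimen A: after corrections the count is 453 − 7 = 446 density bands.
Specimen A: with 2 density bands per year, 446 / 2 = 223 years.
A: Extension rate ≈ 490.4 / 223 = 2.199 mm/yr.
Specimen B: dividing by 2 density bands per year: 470 / 2 = 235 years. For B, 2.199 mm/year × 235 years = 516.8 mm.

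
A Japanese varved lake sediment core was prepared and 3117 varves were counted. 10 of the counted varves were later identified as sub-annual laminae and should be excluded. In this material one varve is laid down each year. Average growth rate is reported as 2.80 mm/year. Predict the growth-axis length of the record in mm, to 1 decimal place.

True varve count = 3117 − 10 = 3107.
Length ≈ 2.80 × 3107 = 8699.6 mm.

8699.6 mm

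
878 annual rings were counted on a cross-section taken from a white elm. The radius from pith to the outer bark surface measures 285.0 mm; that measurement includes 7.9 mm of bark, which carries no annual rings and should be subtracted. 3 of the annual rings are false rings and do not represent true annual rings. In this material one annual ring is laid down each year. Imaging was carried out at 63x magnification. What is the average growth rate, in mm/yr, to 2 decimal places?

0.32 mm/yr

Adjusted count: 878 − 3 = 875 annual rings.
The growth record spans 285.0 − 7.9 = 277.1 mm.
Mean rate = 277.1 mm / 875 years ≈ 0.32 mm/yr.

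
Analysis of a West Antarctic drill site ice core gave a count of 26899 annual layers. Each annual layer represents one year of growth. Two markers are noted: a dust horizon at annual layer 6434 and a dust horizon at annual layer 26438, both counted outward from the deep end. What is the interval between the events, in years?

20004 yr

Separation: 26438 − 6434 = 20004 annual layers.
At one annual layer per year, 20004 years elapsed between them.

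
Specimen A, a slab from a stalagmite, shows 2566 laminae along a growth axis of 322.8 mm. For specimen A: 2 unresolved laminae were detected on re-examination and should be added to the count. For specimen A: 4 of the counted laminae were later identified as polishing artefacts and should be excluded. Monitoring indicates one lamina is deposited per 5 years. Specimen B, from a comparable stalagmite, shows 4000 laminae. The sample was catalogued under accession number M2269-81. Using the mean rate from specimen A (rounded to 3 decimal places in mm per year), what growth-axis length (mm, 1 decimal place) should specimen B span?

Specimen A: true lamina count = 2566 − 4 + 2 = 2564.
Specimen A: multiplying by 5 years per lamina: 2564 × 5 = 12820 years.
A: Mean rate = 322.8 mm / 12820 years ≈ 0.025 mm/yr.
Specimen B: at 5 years per lamina, 4000 × 5 = 20000 years. B's length ≈ 0.025 × 20000 = 500.0 mm.

500.0 mm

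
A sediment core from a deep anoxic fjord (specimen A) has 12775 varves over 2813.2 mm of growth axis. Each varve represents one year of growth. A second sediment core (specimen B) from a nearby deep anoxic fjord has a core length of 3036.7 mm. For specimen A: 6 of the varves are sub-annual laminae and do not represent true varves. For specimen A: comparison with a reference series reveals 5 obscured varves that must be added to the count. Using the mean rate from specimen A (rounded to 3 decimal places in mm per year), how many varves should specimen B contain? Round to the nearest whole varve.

Specimen A: correcting the raw count gives 12775 − 6 + 5 = 12774 true varves.
A: Mean rate = 2813.2 mm / 12774 years ≈ 0.220 mm per year.
For B, 3036.7 / 0.220 = 13803.18 years ≈ 13803 varves.

13803 varves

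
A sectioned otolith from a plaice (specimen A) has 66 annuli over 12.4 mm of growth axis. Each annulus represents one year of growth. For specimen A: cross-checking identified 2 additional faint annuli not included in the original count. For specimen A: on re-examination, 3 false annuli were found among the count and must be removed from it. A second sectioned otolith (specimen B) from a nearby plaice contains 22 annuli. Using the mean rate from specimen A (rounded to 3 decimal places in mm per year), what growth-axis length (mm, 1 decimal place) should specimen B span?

Specimen A: true annulus count = 66 − 3 + 2 = 65.
A: 12.4 mm over 65 years gives 12.4 / 65 ≈ 0.191 mm per year.
Length of B = 0.191 × 22 = 4.2 mm.

4.2 mm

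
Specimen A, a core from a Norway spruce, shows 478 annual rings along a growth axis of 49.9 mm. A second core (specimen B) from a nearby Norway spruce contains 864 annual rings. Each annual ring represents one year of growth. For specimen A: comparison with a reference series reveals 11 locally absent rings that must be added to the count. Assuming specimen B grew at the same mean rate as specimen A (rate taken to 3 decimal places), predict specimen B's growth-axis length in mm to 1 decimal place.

88.1 mm

Specimen A: adjusted count: 478 + 11 = 489 annual rings.
A: 49.9 mm over 489 years gives 49.9 / 489 ≈ 0.102 mm/yr.
Length of B = 0.102 × 864 = 88.1 mm.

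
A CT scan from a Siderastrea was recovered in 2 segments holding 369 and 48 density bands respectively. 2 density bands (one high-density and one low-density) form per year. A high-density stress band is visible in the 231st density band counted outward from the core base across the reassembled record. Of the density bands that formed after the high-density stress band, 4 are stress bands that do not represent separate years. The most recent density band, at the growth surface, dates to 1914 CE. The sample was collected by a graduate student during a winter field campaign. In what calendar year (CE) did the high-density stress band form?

1823 CE

Total density bands = 369 + 48 = 417.
417 − 231 = 186 density bands lie beyond the high-density stress band toward the growth surface.
186 − 4 false = 182 true density bands after the high-density stress band.
182 density bands at 2 per year is 182 / 2 = 91 years.
1914 − 91 = 1823 CE.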